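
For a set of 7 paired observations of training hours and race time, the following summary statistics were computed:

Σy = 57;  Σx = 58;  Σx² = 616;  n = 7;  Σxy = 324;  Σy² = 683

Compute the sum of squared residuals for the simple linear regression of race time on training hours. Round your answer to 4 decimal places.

56.4937

Sxx = Σx² − (Σx)²/n = 616 − 480.571429 = 135.428571
Sxy = Σxy − (Σx)(Σy)/n = 324 − 472.285714 = -148.285714
Syy = Σy² − (Σy)²/n = 683 − 464.142857 = 218.857143
b = Sxy/Sxx = -148.285714/135.428571 = -1.094937
SSE = Syy − b·Sxy = 218.857143 − (-1.094937)·(-148.285714) = 56.493671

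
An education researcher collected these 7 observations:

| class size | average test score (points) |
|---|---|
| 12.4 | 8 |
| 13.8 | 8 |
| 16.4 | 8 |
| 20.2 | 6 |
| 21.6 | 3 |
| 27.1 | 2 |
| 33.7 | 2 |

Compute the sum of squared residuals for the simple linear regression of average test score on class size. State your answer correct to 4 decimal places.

n = 7, Σx = 145.2, Σy = 37, Σxy = 648.4, Σx² = 3357.86, Σy² = 245
Sxx = Σx² − (Σx)²/n = 3357.86 − 3011.862857 = 345.997143
Sxy = Σxy − (Σx)(Σy)/n = 648.4 − 767.485714 = -119.085714
Syy = Σy² − (Σy)²/n = 245 − 195.571429 = 49.428571
b = Sxy/Sxx = -119.085714/345.997143 = -0.344181
SSE = Syy − b·Sxy = 49.428571 − (-0.344181)·(-119.085714) = 8.441507

8.4415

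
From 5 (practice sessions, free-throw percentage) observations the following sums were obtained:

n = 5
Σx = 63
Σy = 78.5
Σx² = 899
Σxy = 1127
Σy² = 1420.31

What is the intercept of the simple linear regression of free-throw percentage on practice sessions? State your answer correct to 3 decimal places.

Sxx = Σx² − (Σx)²/n = 899 − 793.8 = 105.2
Sxy = Σxy − (Σx)(Σy)/n = 1127 − 989.1 = 137.9
b = Sxy/Sxx = 137.9/105.2 = 1.310837
a = ȳ − b·x̄ = 15.7 − 1.310837·12.6 = -0.816540

-0.817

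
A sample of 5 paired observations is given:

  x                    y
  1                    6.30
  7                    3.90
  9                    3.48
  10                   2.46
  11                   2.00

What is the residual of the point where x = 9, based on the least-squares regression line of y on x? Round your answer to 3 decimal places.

n = 5, Σx = 38, Σy = 18.14, Σxy = 111.52, Σx² = 352
Sxx = Σx² − (Σx)²/n = 352 − 288.8 = 63.2
Sxy = Σxy − (Σx)(Σy)/n = 111.52 − 137.864 = -26.344
b = Sxy/Sxx = -26.344/63.2 = -0.416835
a = ȳ − b·x̄ = 3.628 − (-0.416835)·7.6 = 6.795949
ŷ(9) = 6.795949 + (-0.416835)·9 = 3.044430
residual = y − ŷ = 3.48 − 3.044430 = 0.435570

0.436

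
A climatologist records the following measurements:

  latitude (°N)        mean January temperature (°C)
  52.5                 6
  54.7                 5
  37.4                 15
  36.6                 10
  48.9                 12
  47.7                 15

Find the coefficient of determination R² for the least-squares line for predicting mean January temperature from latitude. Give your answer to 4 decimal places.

n = 6, Σx = 277.8, Σy = 63, Σxy = 2817.8, Σx² = 13153.16, Σy² = 755
Sxx = Σx² − (Σx)²/n = 13153.16 − 12862.14 = 291.02
Sxy = Σxy − (Σx)(Σy)/n = 2817.8 − 2916.9 = -99.1
Syy = Σy² − (Σy)²/n = 755 − 661.5 = 93.5
R² = Sxy²/(Sxx·Syy) = (-99.1)²/(291.02·93.5) = 0.360922

0.3609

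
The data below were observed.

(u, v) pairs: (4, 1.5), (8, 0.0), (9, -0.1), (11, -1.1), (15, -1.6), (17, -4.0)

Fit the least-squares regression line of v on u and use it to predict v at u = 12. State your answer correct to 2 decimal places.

n = 6, Σx = 64, Σy = -5.3, Σxy = -99, Σx² = 796
Sxx = Σx² − (Σx)²/n = 796 − 682.666667 = 113.333333
Sxy = Σxy − (Σx)(Σy)/n = -99 − (-56.533333) = -42.466667
b = Sxy/Sxx = -42.466667/113.333333 = -0.374706
a = ȳ − b·x̄ = -0.883333 − (-0.374706)·10.666667 = 3.113529
ŷ(12) = a + b·12 = 3.113529 + (-0.374706)·12 = -1.382941

-1.38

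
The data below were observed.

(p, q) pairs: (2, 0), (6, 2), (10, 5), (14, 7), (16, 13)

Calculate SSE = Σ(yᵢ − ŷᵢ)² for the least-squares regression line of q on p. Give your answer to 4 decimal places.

n = 5, Σx = 48, Σy = 27, Σxy = 368, Σx² = 592, Σy² = 247
Sxx = Σx² − (Σx)²/n = 592 − 460.8 = 131.2
Sxy = Σxy − (Σx)(Σy)/n = 368 − 259.2 = 108.8
Syy = Σy² − (Σy)²/n = 247 − 145.8 = 101.2
b = Sxy/Sxx = 108.8/131.2 = 0.829268
SSE = Syy − b·Sxy = 101.2 − 0.829268·108.8 = 10.975610

10.9756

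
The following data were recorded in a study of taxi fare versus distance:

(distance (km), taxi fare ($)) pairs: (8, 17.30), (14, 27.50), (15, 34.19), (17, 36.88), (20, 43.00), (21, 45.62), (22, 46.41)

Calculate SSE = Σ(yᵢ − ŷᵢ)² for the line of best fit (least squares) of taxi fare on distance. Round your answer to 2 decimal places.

11.59

n = 7, Σx = 117, Σy = 250.9, Σxy = 4502.25, Σx² = 2099, Σy² = 9668.703
Sxx = Σx² − (Σx)²/n = 2099 − 1955.571429 = 143.428571
Sxy = Σxy − (Σx)(Σy)/n = 4502.25 − 4193.614286 = 308.635714
Syy = Σy² − (Σy)²/n = 9668.703 − 8992.972857 = 675.730143
b = Sxy/Sxx = 308.635714/143.428571 = 2.151843
SSE = Syy − b·Sxy = 675.730143 − 2.151843·308.635714 = 11.594656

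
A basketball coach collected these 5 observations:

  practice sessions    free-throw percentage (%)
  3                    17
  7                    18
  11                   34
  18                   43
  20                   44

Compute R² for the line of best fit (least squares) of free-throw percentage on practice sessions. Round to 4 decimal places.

0.9339

n = 5, Σx = 59, Σy = 156, Σxy = 2205, Σx² = 903, Σy² = 5554
Sxx = Σx² − (Σx)²/n = 903 − 696.2 = 206.8
Sxy = Σxy − (Σx)(Σy)/n = 2205 − 1840.8 = 364.2
Syy = Σy² − (Σy)²/n = 5554 − 4867.2 = 686.8
R² = Sxy²/(Sxx·Syy) = (364.2)²/(206.8·686.8) = 0.933897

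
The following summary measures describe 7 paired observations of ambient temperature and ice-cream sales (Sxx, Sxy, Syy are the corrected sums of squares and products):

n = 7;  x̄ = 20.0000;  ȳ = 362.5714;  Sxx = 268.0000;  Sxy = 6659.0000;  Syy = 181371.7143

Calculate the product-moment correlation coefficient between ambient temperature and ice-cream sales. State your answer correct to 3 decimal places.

0.955

r = Sxy/√(Sxx·Syy) = 6659/√(48607619.4324) = 6659/6971.916482 = 0.955118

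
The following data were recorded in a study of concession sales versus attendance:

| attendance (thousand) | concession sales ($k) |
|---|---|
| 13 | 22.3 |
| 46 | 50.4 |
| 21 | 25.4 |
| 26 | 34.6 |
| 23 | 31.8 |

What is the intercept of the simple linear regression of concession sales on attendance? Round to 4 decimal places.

n = 5, Σx = 129, Σy = 164.5, Σxy = 4772.7, Σx² = 3931
Sxx = Σx² − (Σx)²/n = 3931 − 3328.2 = 602.8
Sxy = Σxy − (Σx)(Σy)/n = 4772.7 − 4244.1 = 528.6
b = Sxy/Sxx = 528.6/602.8 = 0.876908
a = ȳ − b·x̄ = 32.9 − 0.876908·25.8 = 10.275780

10.2758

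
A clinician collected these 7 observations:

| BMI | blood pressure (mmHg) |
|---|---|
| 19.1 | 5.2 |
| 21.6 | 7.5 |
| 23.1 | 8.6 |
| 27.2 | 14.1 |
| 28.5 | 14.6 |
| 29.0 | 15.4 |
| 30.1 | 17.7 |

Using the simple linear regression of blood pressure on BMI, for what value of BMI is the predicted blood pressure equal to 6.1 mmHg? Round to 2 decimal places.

20.30

n = 7, Σx = 178.6, Σy = 83.1, Σxy = 2238.97, Σx² = 4664.08
Sxx = Σx² − (Σx)²/n = 4664.08 − 4556.851429 = 107.228571
Sxy = Σxy − (Σx)(Σy)/n = 2238.97 − 2120.237143 = 118.732857
b = Sxy/Sxx = 118.732857/107.228571 = 1.107288
a = ȳ − b·x̄ = 11.871429 − 1.107288·25.514286 = -16.380221
Set a + b·x = 6.1: x = (6.1 − (-16.380221)) / 1.107288 = 20.302063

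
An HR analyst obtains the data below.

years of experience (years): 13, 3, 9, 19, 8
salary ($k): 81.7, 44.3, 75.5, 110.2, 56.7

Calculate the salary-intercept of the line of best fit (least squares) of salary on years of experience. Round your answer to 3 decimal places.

n = 5, Σx = 52, Σy = 368.4, Σxy = 4421.9, Σx² = 684
Sxx = Σx² − (Σx)²/n = 684 − 540.8 = 143.2
Sxy = Σxy − (Σx)(Σy)/n = 4421.9 − 3831.36 = 590.54
b = Sxy/Sxx = 590.54/143.2 = 4.123883
a = ȳ − b·x̄ = 73.68 − 4.123883·10.4 = 30.791620

30.792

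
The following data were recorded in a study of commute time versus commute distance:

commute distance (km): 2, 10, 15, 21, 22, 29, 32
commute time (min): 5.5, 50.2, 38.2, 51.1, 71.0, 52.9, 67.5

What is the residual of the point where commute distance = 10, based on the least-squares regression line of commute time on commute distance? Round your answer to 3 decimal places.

16.762

n = 7, Σx = 131, Σy = 336.4, Σxy = 7415.2, Σx² = 3119
Sxx = Σx² − (Σx)²/n = 3119 − 2451.571429 = 667.428571
Sxy = Σxy − (Σx)(Σy)/n = 7415.2 − 6295.485714 = 1119.714286
b = Sxy/Sxx = 1119.714286/667.428571 = 1.677654
a = ȳ − b·x̄ = 48.057143 − 1.677654·18.714286 = 16.661045
ŷ(10) = 16.661045 + 1.677654·10 = 33.437586
residual = y − ŷ = 50.2 − 33.437586 = 16.762414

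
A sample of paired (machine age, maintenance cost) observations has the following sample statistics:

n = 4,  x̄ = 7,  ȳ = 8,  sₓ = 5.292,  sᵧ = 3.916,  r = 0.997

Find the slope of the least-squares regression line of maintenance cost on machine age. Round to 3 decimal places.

0.738

b = r · sᵧ/sₓ = 0.997 · 3.916/5.292 = 0.737765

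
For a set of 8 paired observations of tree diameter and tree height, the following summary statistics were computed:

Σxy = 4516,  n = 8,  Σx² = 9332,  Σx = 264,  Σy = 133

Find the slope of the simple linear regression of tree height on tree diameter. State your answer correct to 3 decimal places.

0.205

Sxx = Σx² − (Σx)²/n = 9332 − 8712 = 620
Sxy = Σxy − (Σx)(Σy)/n = 4516 − 4389 = 127
b = Sxy/Sxx = 127/620 = 0.204839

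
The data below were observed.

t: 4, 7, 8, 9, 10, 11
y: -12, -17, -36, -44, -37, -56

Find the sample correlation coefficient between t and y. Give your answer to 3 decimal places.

n = 6, Σx = 49, Σy = -202, Σxy = -1837, Σx² = 431, Σy² = 8170
Sxx = Σx² − (Σx)²/n = 431 − 400.166667 = 30.833333
Sxy = Σxy − (Σx)(Σy)/n = -1837 − (-1649.666667) = -187.333333
Syy = Σy² − (Σy)²/n = 8170 − 6800.666667 = 1369.333333
r = Sxy/√(Sxx·Syy) = -187.333333/√(42221.111111) = -187.333333/205.477763 = -0.911696

-0.912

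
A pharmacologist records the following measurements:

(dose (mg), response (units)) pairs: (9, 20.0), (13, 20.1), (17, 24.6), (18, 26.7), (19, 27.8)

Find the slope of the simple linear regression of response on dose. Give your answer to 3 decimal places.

0.821

n = 5, Σx = 76, Σy = 119.2, Σxy = 1868.3, Σx² = 1224
Sxx = Σx² − (Σx)²/n = 1224 − 1155.2 = 68.8
Sxy = Σxy − (Σx)(Σy)/n = 1868.3 − 1811.84 = 56.46
b = Sxy/Sxx = 56.46/68.8 = 0.820640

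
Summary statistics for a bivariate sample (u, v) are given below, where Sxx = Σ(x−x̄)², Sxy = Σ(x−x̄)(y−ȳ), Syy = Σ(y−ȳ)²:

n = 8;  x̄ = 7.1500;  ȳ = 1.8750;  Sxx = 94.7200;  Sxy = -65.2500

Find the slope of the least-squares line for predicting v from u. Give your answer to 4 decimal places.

-0.6889

b = Sxy/Sxx = -65.25/94.72 = -0.688872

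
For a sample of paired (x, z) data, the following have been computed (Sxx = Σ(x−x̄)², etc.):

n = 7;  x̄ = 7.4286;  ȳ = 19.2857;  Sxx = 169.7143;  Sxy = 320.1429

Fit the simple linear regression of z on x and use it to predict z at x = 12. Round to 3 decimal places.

b = Sxy/Sxx = 320.1429/169.7143 = 1.886364
a = ȳ − b·x̄ = 19.2857 − 1.886364·7.4286 = 5.272658
ŷ(12) = a + b·12 = 5.272658 + 1.886364·12 = 27.909023

27.909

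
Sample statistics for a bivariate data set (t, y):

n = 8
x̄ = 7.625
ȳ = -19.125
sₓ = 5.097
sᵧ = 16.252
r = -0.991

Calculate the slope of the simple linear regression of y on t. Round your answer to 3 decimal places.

-3.160

b = r · sᵧ/sₓ = -0.991 · 16.252/5.097 = -3.159845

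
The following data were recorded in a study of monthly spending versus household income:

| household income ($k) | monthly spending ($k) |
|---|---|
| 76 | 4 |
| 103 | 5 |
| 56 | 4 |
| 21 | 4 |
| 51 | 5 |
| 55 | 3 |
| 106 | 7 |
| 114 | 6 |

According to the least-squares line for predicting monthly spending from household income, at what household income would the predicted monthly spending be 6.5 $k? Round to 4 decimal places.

n = 8, Σx = 582, Σy = 38, Σxy = 2973, Σx² = 49820
Sxx = Σx² − (Σx)²/n = 49820 − 42340.5 = 7479.5
Sxy = Σxy − (Σx)(Σy)/n = 2973 − 2764.5 = 208.5
b = Sxy/Sxx = 208.5/7479.5 = 0.027876
a = ȳ − b·x̄ = 4.75 − 0.027876·72.75 = 2.722007
Set a + b·x = 6.5: x = (6.5 − 2.722007) / 0.027876 = 135.527578

135.5276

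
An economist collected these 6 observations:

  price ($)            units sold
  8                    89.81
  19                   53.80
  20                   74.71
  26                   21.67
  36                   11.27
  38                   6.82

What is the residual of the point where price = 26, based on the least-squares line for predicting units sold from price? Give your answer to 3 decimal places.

n = 6, Σx = 147, Σy = 258.08, Σxy = 4463.18, Σx² = 4241
Sxx = Σx² − (Σx)²/n = 4241 − 3601.5 = 639.5
Sxy = Σxy − (Σx)(Σy)/n = 4463.18 − 6322.96 = -1859.78
b = Sxy/Sxx = -1859.78/639.5 = -2.908178
a = ȳ − b·x̄ = 43.013333 − (-2.908178)·24.5 = 114.263701
ŷ(26) = 114.263701 + (-2.908178)·26 = 38.651066
residual = y − ŷ = 21.67 − 38.651066 = -16.981066

-16.981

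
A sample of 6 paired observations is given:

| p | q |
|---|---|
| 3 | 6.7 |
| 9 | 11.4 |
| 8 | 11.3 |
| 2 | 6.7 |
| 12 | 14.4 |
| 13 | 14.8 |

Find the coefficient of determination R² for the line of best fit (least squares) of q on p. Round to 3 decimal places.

n = 6, Σx = 47, Σy = 65.3, Σxy = 591.7, Σx² = 471, Σy² = 773.83
Sxx = Σx² − (Σx)²/n = 471 − 368.166667 = 102.833333
Sxy = Σxy − (Σx)(Σy)/n = 591.7 − 511.516667 = 80.183333
Syy = Σy² − (Σy)²/n = 773.83 − 710.681667 = 63.148333
R² = Sxy²/(Sxx·Syy) = (80.183333)²/(102.833333·63.148333) = 0.990085

0.990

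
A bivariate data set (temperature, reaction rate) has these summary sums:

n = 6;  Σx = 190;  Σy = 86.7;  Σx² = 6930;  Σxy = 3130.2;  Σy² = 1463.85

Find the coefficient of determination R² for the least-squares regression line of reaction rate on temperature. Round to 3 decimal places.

Sxx = Σx² − (Σx)²/n = 6930 − 6016.666667 = 913.333333
Sxy = Σxy − (Σx)(Σy)/n = 3130.2 − 2745.5 = 384.7
Syy = Σy² − (Σy)²/n = 1463.85 − 1252.815 = 211.035
R² = Sxy²/(Sxx·Syy) = (384.7)²/(913.333333·211.035) = 0.767822

0.768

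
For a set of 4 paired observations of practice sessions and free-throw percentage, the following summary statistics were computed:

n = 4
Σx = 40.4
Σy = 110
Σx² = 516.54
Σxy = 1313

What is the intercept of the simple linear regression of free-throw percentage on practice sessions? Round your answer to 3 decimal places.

8.696

Sxx = Σx² − (Σx)²/n = 516.54 − 408.04 = 108.5
Sxy = Σxy − (Σx)(Σy)/n = 1313 − 1111 = 202
b = Sxy/Sxx = 202/108.5 = 1.861751
a = ȳ − b·x̄ = 27.5 − 1.861751·10.1 = 8.696313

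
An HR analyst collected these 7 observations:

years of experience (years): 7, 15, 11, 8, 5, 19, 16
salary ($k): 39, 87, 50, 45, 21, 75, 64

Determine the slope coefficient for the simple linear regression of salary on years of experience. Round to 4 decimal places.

n = 7, Σx = 81, Σy = 381, Σxy = 5042, Σx² = 1101
Sxx = Σx² − (Σx)²/n = 1101 − 937.285714 = 163.714286
Sxy = Σxy − (Σx)(Σy)/n = 5042 − 4408.714286 = 633.285714
b = Sxy/Sxx = 633.285714/163.714286 = 3.868237

3.8682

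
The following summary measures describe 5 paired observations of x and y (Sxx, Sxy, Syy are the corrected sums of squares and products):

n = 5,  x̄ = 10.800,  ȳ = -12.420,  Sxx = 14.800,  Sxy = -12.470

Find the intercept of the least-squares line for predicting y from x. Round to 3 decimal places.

-3.320

b = Sxy/Sxx = -12.47/14.8 = -0.842568
a = ȳ − b·x̄ = -12.42 − (-0.842568)·10.8 = -3.320270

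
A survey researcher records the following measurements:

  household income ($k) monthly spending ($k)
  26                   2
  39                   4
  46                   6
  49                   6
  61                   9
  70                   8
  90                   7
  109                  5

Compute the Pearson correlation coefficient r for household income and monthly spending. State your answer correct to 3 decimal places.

0.426

n = 8, Σx = 490, Σy = 47, Σxy = 3062, Σx² = 35316, Σy² = 311
Sxx = Σx² − (Σx)²/n = 35316 − 30012.5 = 5303.5
Sxy = Σxy − (Σx)(Σy)/n = 3062 − 2878.75 = 183.25
Syy = Σy² − (Σy)²/n = 311 − 276.125 = 34.875
r = Sxy/√(Sxx·Syy) = 183.25/√(184959.5625) = 183.25/430.069253 = 0.426094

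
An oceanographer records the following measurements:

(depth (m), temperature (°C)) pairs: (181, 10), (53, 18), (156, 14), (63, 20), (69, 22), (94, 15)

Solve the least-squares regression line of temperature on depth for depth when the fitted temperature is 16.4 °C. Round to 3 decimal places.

104.051

n = 6, Σx = 616, Σy = 99, Σxy = 9136, Σx² = 77472
Sxx = Σx² − (Σx)²/n = 77472 − 63242.666667 = 14229.333333
Sxy = Σxy − (Σx)(Σy)/n = 9136 − 10164 = -1028
b = Sxy/Sxx = -1028/14229.333333 = -0.072245
a = ȳ − b·x̄ = 16.5 − (-0.072245)·102.666667 = 23.917166
Set a + b·x = 16.4: x = (16.4 − 23.917166) / (-0.072245) = 104.050843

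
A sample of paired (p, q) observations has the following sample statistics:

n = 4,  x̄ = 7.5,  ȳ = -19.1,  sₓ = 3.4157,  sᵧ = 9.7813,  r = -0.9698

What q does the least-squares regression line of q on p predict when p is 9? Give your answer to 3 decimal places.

b = r · sᵧ/sₓ = -0.9698 · 9.7813/3.4157 = -2.777148
a = ȳ − b·x̄ = -19.1 − (-2.777148)·7.5 = 1.728611
ŷ(9) = a + b·9 = 1.728611 + (-2.777148)·9 = -23.265722

-23.266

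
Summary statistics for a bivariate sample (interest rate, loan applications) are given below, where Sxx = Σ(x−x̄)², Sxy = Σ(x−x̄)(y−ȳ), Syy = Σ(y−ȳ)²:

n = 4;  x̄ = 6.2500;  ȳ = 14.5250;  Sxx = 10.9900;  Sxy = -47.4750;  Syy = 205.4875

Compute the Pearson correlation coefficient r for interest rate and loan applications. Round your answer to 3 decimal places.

-0.999

r = Sxy/√(Sxx·Syy) = -47.475/√(2258.307625) = -47.475/47.521654 = -0.999018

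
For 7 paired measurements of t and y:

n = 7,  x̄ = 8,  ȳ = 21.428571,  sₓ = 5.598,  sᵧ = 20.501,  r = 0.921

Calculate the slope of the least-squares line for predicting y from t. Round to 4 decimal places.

3.3729

b = r · sᵧ/sₓ = 0.921 · 20.501/5.598 = 3.372887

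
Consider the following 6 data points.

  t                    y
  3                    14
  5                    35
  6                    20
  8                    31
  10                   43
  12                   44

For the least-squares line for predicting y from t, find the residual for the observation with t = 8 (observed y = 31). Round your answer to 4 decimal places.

-2.2349

n = 6, Σx = 44, Σy = 187, Σxy = 1543, Σx² = 378
Sxx = Σx² − (Σx)²/n = 378 − 322.666667 = 55.333333
Sxy = Σxy − (Σx)(Σy)/n = 1543 − 1371.333333 = 171.666667
b = Sxy/Sxx = 171.666667/55.333333 = 3.102410
a = ȳ − b·x̄ = 31.166667 − 3.102410·7.333333 = 8.415663
ŷ(8) = 8.415663 + 3.102410·8 = 33.234940
residual = y − ŷ = 31 − 33.234940 = -2.234940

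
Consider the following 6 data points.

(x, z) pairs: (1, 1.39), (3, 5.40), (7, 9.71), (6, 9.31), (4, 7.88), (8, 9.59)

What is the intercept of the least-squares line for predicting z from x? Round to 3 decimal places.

1.597

n = 6, Σx = 29, Σy = 43.28, Σxy = 249.66, Σx² = 175
Sxx = Σx² − (Σx)²/n = 175 − 140.166667 = 34.833333
Sxy = Σxy − (Σx)(Σy)/n = 249.66 − 209.186667 = 40.473333
b = Sxy/Sxx = 40.473333/34.833333 = 1.161914
a = ȳ − b·x̄ = 7.213333 − 1.161914·4.833333 = 1.597416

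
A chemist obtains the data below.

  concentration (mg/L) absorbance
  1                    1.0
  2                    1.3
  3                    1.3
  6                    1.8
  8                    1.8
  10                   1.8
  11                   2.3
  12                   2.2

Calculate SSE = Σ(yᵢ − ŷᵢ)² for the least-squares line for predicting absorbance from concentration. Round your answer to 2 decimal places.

0.13

n = 8, Σx = 53, Σy = 13.5, Σxy = 102.4, Σx² = 479, Σy² = 24.23
Sxx = Σx² − (Σx)²/n = 479 − 351.125 = 127.875
Sxy = Σxy − (Σx)(Σy)/n = 102.4 − 89.4375 = 12.9625
Syy = Σy² − (Σy)²/n = 24.23 − 22.78125 = 1.44875
b = Sxy/Sxx = 12.9625/127.875 = 0.101369
SSE = Syy − b·Sxy = 1.44875 − 0.101369·12.9625 = 0.134761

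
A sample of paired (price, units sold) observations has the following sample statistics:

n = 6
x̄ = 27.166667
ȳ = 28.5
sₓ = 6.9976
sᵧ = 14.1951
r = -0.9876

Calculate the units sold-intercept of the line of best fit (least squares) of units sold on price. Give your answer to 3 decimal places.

82.926

b = r · sᵧ/sₓ = -0.9876 · 14.1951/6.9976 = -2.003413
a = ȳ − b·x̄ = 28.5 − (-2.003413)·27.166667 = 82.926046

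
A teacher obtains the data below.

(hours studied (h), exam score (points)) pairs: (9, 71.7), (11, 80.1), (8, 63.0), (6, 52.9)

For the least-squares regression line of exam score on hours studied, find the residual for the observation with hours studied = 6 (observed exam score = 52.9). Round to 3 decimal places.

-0.112

n = 4, Σx = 34, Σy = 267.7, Σxy = 2347.8, Σx² = 302
Sxx = Σx² − (Σx)²/n = 302 − 289 = 13
Sxy = Σxy − (Σx)(Σy)/n = 2347.8 − 2275.45 = 72.35
b = Sxy/Sxx = 72.35/13 = 5.565385
a = ȳ − b·x̄ = 66.925 − 5.565385·8.5 = 19.619231
ŷ(6) = 19.619231 + 5.565385·6 = 53.011538
residual = y − ŷ = 52.9 − 53.011538 = -0.111538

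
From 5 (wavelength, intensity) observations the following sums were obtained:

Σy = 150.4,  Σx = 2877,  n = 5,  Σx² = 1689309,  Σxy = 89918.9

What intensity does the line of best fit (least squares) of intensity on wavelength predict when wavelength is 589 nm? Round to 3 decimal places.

31.436

Sxx = Σx² − (Σx)²/n = 1689309 − 1655425.8 = 33883.2
Sxy = Σxy − (Σx)(Σy)/n = 89918.9 − 86540.16 = 3378.74
b = Sxy/Sxx = 3378.74/33883.2 = 0.099717
a = ȳ − b·x̄ = 30.08 − 0.099717·575.4 = -27.297314
ŷ(589) = a + b·589 = -27.297314 + 0.099717·589 = 31.436155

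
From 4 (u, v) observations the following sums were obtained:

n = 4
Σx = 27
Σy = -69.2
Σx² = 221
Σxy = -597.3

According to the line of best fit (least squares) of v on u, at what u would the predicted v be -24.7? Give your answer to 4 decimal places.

8.9524

Sxx = Σx² − (Σx)²/n = 221 − 182.25 = 38.75
Sxy = Σxy − (Σx)(Σy)/n = -597.3 − (-467.1) = -130.2
b = Sxy/Sxx = -130.2/38.75 = -3.36
a = ȳ − b·x̄ = -17.3 − (-3.36)·6.75 = 5.38
Set a + b·x = -24.7: x = (-24.7 − 5.38) / (-3.36) = 8.952381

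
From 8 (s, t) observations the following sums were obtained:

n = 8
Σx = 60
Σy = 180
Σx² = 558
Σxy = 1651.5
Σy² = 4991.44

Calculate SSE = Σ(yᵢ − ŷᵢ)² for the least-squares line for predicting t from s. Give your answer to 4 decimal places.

Sxx = Σx² − (Σx)²/n = 558 − 450 = 108
Sxy = Σxy − (Σx)(Σy)/n = 1651.5 − 1350 = 301.5
Syy = Σy² − (Σy)²/n = 4991.44 − 4050 = 941.44
b = Sxy/Sxx = 301.5/108 = 2.791667
SSE = Syy − b·Sxy = 941.44 − 2.791667·301.5 = 99.7525

99.7525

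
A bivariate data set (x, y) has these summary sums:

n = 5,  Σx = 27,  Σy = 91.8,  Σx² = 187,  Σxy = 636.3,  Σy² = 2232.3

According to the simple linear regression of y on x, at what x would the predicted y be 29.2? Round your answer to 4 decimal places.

8.5769

Sxx = Σx² − (Σx)²/n = 187 − 145.8 = 41.2
Sxy = Σxy − (Σx)(Σy)/n = 636.3 − 495.72 = 140.58
b = Sxy/Sxx = 140.58/41.2 = 3.412136
a = ȳ − b·x̄ = 18.36 − 3.412136·5.4 = -0.065534
Set a + b·x = 29.2: x = (29.2 − (-0.065534)) / 3.412136 = 8.576896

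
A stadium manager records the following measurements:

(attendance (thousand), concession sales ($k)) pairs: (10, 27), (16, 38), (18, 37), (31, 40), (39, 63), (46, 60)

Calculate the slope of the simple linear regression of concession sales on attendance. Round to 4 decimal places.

n = 6, Σx = 160, Σy = 265, Σxy = 8001, Σx² = 5278
Sxx = Σx² − (Σx)²/n = 5278 − 4266.666667 = 1011.333333
Sxy = Σxy − (Σx)(Σy)/n = 8001 − 7066.666667 = 934.333333
b = Sxy/Sxx = 934.333333/1011.333333 = 0.923863

0.9239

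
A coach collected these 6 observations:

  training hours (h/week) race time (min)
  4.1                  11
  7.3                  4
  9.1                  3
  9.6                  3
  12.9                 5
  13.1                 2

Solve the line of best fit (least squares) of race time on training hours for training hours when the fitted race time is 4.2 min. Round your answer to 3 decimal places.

10.021

n = 6, Σx = 56.1, Σy = 28, Σxy = 221.1, Σx² = 583.09
Sxx = Σx² − (Σx)²/n = 583.09 − 524.535 = 58.555
Sxy = Σxy − (Σx)(Σy)/n = 221.1 − 261.8 = -40.7
b = Sxy/Sxx = -40.7/58.555 = -0.695073
a = ȳ − b·x̄ = 4.666667 − (-0.695073)·9.35 = 11.165599
Set a + b·x = 4.2: x = (4.2 − 11.165599) / (-0.695073) = 10.021392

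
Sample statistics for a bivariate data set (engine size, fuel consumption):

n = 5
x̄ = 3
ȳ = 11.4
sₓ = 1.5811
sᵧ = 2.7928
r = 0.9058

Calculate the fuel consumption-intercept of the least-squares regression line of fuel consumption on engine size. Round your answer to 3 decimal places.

6.600

b = r · sᵧ/sₓ = 0.9058 · 2.7928/1.5811 = 1.599974
a = ȳ − b·x̄ = 11.4 − 1.599974·3 = 6.600079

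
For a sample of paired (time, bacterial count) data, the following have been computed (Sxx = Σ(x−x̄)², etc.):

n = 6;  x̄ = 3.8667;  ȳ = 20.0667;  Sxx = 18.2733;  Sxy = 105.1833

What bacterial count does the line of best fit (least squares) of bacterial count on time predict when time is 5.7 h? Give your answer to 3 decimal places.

30.619

b = Sxy/Sxx = 105.1833/18.2733 = 5.756120
a = ȳ − b·x̄ = 20.0667 − 5.756120·3.8667 = -2.190488
ŷ(5.7) = a + b·5.7 = -2.190488 + 5.756120·5.7 = 30.619394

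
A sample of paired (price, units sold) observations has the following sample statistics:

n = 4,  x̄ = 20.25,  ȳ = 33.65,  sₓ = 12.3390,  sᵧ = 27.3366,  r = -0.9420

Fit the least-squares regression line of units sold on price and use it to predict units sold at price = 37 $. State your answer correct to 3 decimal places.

b = r · sᵧ/sₓ = -0.942 · 27.3366/12.339 = -2.086966
a = ȳ − b·x̄ = 33.65 − (-2.086966)·20.25 = 75.911068
ŷ(37) = a + b·37 = 75.911068 + (-2.086966)·37 = -1.306686

-1.307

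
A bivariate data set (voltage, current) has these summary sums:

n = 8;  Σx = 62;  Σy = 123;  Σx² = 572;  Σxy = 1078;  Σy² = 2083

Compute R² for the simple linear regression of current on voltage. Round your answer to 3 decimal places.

0.886

Sxx = Σx² − (Σx)²/n = 572 − 480.5 = 91.5
Sxy = Σxy − (Σx)(Σy)/n = 1078 − 953.25 = 124.75
Syy = Σy² − (Σy)²/n = 2083 − 1891.125 = 191.875
R² = Sxy²/(Sxx·Syy) = (124.75)²/(91.5·191.875) = 0.886424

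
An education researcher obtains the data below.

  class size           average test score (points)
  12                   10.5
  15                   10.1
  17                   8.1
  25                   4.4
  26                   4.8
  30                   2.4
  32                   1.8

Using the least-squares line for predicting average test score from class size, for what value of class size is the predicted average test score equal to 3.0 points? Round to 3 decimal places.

29.051

n = 7, Σx = 157, Σy = 42.1, Σxy = 779.6, Σx² = 3883
Sxx = Σx² − (Σx)²/n = 3883 − 3521.285714 = 361.714286
Sxy = Σxy − (Σx)(Σy)/n = 779.6 − 944.242857 = -164.642857
b = Sxy/Sxx = -164.642857/361.714286 = -0.455174
a = ȳ − b·x̄ = 6.014286 − (-0.455174)·22.428571 = 16.223183
Set a + b·x = 3.0: x = (3.0 − 16.223183) / (-0.455174) = 29.050846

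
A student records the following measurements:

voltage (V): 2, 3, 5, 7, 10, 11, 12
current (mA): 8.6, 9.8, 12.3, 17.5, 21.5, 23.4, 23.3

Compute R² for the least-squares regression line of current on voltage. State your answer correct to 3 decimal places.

n = 7, Σx = 50, Σy = 116.4, Σxy = 982.6, Σx² = 452, Σy² = 2180.24
Sxx = Σx² − (Σx)²/n = 452 − 357.142857 = 94.857143
Sxy = Σxy − (Σx)(Σy)/n = 982.6 − 831.428571 = 151.171429
Syy = Σy² − (Σy)²/n = 2180.24 − 1935.565714 = 244.674286
R² = Sxy²/(Sxx·Syy) = (151.171429)²/(94.857143·244.674286) = 0.984648

0.985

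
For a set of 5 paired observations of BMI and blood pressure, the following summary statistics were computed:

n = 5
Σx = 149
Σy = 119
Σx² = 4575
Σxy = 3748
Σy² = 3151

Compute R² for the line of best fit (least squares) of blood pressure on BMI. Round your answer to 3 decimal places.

Sxx = Σx² − (Σx)²/n = 4575 − 4440.2 = 134.8
Sxy = Σxy − (Σx)(Σy)/n = 3748 − 3546.2 = 201.8
Syy = Σy² − (Σy)²/n = 3151 − 2832.2 = 318.8
R² = Sxy²/(Sxx·Syy) = (201.8)²/(134.8·318.8) = 0.947620

0.948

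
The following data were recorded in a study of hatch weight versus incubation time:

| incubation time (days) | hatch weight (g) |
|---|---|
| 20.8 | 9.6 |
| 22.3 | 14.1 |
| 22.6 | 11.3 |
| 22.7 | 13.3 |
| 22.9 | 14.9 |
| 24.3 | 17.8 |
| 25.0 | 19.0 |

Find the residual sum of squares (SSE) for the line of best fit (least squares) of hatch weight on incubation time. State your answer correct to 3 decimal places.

n = 7, Σx = 160.6, Σy = 100, Σxy = 2320.15, Σx² = 3695.88, Σy² = 1495.4
Sxx = Σx² − (Σx)²/n = 3695.88 − 3684.622857 = 11.257143
Sxy = Σxy − (Σx)(Σy)/n = 2320.15 − 2294.285714 = 25.864286
Syy = Σy² − (Σy)²/n = 1495.4 − 1428.571429 = 66.828571
b = Sxy/Sxx = 25.864286/11.257143 = 2.297589
SSE = Syy − b·Sxy = 66.828571 − 2.297589·25.864286 = 7.403077

7.403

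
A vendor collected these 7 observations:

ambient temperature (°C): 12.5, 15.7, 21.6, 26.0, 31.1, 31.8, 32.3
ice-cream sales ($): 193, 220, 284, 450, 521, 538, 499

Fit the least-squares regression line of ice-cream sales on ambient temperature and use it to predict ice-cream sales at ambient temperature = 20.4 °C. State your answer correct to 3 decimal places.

n = 7, Σx = 171, Σy = 2705, Σxy = 73130.1, Σx² = 4567.04
Sxx = Σx² − (Σx)²/n = 4567.04 − 4177.285714 = 389.754286
Sxy = Σxy − (Σx)(Σy)/n = 73130.1 − 66079.285714 = 7050.814286
b = Sxy/Sxx = 7050.814286/389.754286 = 18.090409
a = ȳ − b·x̄ = 386.428571 − 18.090409·24.428571 = -55.494267
ŷ(20.4) = a + b·20.4 = -55.494267 + 18.090409·20.4 = 313.550068

313.550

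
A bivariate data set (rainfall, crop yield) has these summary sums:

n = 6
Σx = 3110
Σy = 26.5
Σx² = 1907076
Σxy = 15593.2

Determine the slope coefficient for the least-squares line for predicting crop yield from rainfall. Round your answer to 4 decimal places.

Sxx = Σx² − (Σx)²/n = 1907076 − 1612016.666667 = 295059.333333
Sxy = Σxy − (Σx)(Σy)/n = 15593.2 − 13735.833333 = 1857.366667
b = Sxy/Sxx = 1857.366667/295059.333333 = 0.006295

0.0063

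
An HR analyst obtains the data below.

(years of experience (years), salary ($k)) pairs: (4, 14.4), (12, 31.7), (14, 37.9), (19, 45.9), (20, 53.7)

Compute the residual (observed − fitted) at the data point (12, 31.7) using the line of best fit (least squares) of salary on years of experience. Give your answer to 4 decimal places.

-0.8584

n = 5, Σx = 69, Σy = 183.6, Σxy = 2914.7, Σx² = 1117
Sxx = Σx² − (Σx)²/n = 1117 − 952.2 = 164.8
Sxy = Σxy − (Σx)(Σy)/n = 2914.7 − 2533.68 = 381.02
b = Sxy/Sxx = 381.02/164.8 = 2.312015
a = ȳ − b·x̄ = 36.72 − 2.312015·13.8 = 4.814199
ŷ(12) = 4.814199 + 2.312015·12 = 32.558374
residual = y − ŷ = 31.7 − 32.558374 = -0.858374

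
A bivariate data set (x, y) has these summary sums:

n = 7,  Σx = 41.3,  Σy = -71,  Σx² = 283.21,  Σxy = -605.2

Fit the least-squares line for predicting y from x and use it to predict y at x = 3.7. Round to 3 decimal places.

0.223

Sxx = Σx² − (Σx)²/n = 283.21 − 243.67 = 39.54
Sxy = Σxy − (Σx)(Σy)/n = -605.2 − (-418.9) = -186.3
b = Sxy/Sxx = -186.3/39.54 = -4.711684
a = ȳ − b·x̄ = -10.142857 − (-4.711684)·5.9 = 17.656081
ŷ(3.7) = a + b·3.7 = 17.656081 + (-4.711684)·3.7 = 0.222848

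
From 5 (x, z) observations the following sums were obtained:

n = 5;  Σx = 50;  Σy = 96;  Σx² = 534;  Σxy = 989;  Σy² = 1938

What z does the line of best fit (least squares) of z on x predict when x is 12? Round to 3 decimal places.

20.906

Sxx = Σx² − (Σx)²/n = 534 − 500 = 34
Sxy = Σxy − (Σx)(Σy)/n = 989 − 960 = 29
b = Sxy/Sxx = 29/34 = 0.852941
a = ȳ − b·x̄ = 19.2 − 0.852941·10 = 10.670588
ŷ(12) = a + b·12 = 10.670588 + 0.852941·12 = 20.905882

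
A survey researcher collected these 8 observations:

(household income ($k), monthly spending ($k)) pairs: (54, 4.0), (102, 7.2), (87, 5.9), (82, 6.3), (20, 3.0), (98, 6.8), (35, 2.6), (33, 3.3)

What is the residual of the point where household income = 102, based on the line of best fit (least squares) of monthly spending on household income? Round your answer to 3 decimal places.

n = 8, Σx = 511, Σy = 39.1, Σxy = 2906.6, Σx² = 39931
Sxx = Σx² − (Σx)²/n = 39931 − 32640.125 = 7290.875
Sxy = Σxy − (Σx)(Σy)/n = 2906.6 − 2497.5125 = 409.0875
b = Sxy/Sxx = 409.0875/7290.875 = 0.056110
a = ȳ − b·x̄ = 4.8875 − 0.056110·63.875 = 1.303504
ŷ(102) = 1.303504 + 0.056110·102 = 7.026675
residual = y − ŷ = 7.2 − 7.026675 = 0.173325

0.173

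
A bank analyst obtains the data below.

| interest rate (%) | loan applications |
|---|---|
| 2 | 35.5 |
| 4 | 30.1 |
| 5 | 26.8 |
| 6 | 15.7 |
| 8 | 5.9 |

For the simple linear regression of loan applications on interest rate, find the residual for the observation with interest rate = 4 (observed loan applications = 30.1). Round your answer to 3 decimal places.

n = 5, Σx = 25, Σy = 114, Σxy = 466.8, Σx² = 145
Sxx = Σx² − (Σx)²/n = 145 − 125 = 20
Sxy = Σxy − (Σx)(Σy)/n = 466.8 − 570 = -103.2
b = Sxy/Sxx = -103.2/20 = -5.16
a = ȳ − b·x̄ = 22.8 − (-5.16)·5 = 48.6
ŷ(4) = 48.6 + (-5.16)·4 = 27.96
residual = y − ŷ = 30.1 − 27.96 = 2.14

2.140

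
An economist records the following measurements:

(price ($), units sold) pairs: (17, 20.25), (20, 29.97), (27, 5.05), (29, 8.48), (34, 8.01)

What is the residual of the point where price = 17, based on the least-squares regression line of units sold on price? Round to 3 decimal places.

-4.067

n = 5, Σx = 127, Σy = 71.76, Σxy = 1598.26, Σx² = 3415
Sxx = Σx² − (Σx)²/n = 3415 − 3225.8 = 189.2
Sxy = Σxy − (Σx)(Σy)/n = 1598.26 − 1822.704 = -224.444
b = Sxy/Sxx = -224.444/189.2 = -1.186279
a = ȳ − b·x̄ = 14.352 − (-1.186279)·25.4 = 44.483488
ŷ(17) = 44.483488 + (-1.186279)·17 = 24.316744
residual = y − ŷ = 20.25 − 24.316744 = -4.066744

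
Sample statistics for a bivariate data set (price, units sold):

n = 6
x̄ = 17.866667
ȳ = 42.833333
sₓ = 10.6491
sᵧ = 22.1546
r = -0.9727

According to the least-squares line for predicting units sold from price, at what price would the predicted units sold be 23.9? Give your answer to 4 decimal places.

27.2228

b = r · sᵧ/sₓ = -0.9727 · 22.1546/10.6491 = -2.023624
a = ȳ − b·x̄ = 42.833333 − (-2.023624)·17.866667 = 78.988758
Set a + b·x = 23.9: x = (23.9 − 78.988758) / (-2.023624) = 27.222816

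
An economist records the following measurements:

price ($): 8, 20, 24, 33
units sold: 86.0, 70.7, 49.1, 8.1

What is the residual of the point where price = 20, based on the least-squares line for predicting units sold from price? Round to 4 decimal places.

n = 4, Σx = 85, Σy = 213.9, Σxy = 3547.7, Σx² = 2129
Sxx = Σx² − (Σx)²/n = 2129 − 1806.25 = 322.75
Sxy = Σxy − (Σx)(Σy)/n = 3547.7 − 4545.375 = -997.675
b = Sxy/Sxx = -997.675/322.75 = -3.091170
a = ȳ − b·x̄ = 53.475 − (-3.091170)·21.25 = 119.162355
ŷ(20) = 119.162355 + (-3.091170)·20 = 57.338962
residual = y − ŷ = 70.7 − 57.338962 = 13.361038

13.3610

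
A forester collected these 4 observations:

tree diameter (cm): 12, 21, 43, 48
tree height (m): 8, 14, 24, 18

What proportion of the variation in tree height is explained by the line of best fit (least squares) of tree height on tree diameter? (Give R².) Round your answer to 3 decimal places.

n = 4, Σx = 124, Σy = 64, Σxy = 2286, Σx² = 4738, Σy² = 1160
Sxx = Σx² − (Σx)²/n = 4738 − 3844 = 894
Sxy = Σxy − (Σx)(Σy)/n = 2286 − 1984 = 302
Syy = Σy² − (Σy)²/n = 1160 − 1024 = 136
R² = Sxy²/(Sxx·Syy) = (302)²/(894·136) = 0.750132

0.750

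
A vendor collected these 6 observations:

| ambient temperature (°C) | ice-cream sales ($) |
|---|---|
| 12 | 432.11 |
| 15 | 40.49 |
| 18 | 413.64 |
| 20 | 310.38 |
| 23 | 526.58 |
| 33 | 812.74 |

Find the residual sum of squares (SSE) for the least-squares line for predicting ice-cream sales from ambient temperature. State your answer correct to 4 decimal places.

128460.0473

n = 6, Σx = 121, Σy = 2535.94, Σxy = 58377.55, Σx² = 2711, Σy² = 1393625.0902
Sxx = Σx² − (Σx)²/n = 2711 − 2440.166667 = 270.833333
Sxy = Σxy − (Σx)(Σy)/n = 58377.55 − 51141.456667 = 7236.093333
Syy = Σy² − (Σy)²/n = 1393625.0902 − 1071831.947267 = 321793.142933
b = Sxy/Sxx = 7236.093333/270.833333 = 26.717883
SSE = Syy − b·Sxy = 321793.142933 − 26.717883·7236.093333 = 128460.047320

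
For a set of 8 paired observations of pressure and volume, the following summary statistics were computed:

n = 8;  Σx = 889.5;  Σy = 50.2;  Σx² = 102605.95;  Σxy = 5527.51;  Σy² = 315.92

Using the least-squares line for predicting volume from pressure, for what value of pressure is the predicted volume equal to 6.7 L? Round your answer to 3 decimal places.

82.086

Sxx = Σx² − (Σx)²/n = 102605.95 − 98901.28125 = 3704.66875
Sxy = Σxy − (Σx)(Σy)/n = 5527.51 − 5581.6125 = -54.1025
b = Sxy/Sxx = -54.1025/3704.66875 = -0.014604
a = ȳ − b·x̄ = 6.275 − (-0.014604)·111.1875 = 7.898768
Set a + b·x = 6.7: x = (6.7 − 7.898768) / (-0.014604) = 82.085625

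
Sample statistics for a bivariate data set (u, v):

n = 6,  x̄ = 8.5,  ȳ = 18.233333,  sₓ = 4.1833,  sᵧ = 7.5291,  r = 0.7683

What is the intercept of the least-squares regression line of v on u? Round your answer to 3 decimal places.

b = r · sᵧ/sₓ = 0.7683 · 7.5291/4.1833 = 1.382786
a = ȳ − b·x̄ = 18.233333 − 1.382786·8.5 = 6.479654

6.480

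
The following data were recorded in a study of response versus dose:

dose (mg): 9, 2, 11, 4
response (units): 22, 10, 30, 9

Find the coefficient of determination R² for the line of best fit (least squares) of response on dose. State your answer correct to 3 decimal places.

n = 4, Σx = 26, Σy = 71, Σxy = 584, Σx² = 222, Σy² = 1565
Sxx = Σx² − (Σx)²/n = 222 − 169 = 53
Sxy = Σxy − (Σx)(Σy)/n = 584 − 461.5 = 122.5
Syy = Σy² − (Σy)²/n = 1565 − 1260.25 = 304.75
R² = Sxy²/(Sxx·Syy) = (122.5)²/(53·304.75) = 0.929079

0.929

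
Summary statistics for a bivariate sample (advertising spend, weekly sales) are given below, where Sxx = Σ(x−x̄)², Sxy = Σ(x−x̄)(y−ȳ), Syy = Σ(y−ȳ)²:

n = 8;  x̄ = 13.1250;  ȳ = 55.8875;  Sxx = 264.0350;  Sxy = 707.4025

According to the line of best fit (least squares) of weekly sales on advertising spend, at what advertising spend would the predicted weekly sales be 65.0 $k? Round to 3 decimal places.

16.526

b = Sxy/Sxx = 707.4025/264.035 = 2.679200
a = ȳ − b·x̄ = 55.8875 − 2.679200·13.125 = 20.723004
Set a + b·x = 65.0: x = (65.0 − 20.723004) / 2.679200 = 16.526202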